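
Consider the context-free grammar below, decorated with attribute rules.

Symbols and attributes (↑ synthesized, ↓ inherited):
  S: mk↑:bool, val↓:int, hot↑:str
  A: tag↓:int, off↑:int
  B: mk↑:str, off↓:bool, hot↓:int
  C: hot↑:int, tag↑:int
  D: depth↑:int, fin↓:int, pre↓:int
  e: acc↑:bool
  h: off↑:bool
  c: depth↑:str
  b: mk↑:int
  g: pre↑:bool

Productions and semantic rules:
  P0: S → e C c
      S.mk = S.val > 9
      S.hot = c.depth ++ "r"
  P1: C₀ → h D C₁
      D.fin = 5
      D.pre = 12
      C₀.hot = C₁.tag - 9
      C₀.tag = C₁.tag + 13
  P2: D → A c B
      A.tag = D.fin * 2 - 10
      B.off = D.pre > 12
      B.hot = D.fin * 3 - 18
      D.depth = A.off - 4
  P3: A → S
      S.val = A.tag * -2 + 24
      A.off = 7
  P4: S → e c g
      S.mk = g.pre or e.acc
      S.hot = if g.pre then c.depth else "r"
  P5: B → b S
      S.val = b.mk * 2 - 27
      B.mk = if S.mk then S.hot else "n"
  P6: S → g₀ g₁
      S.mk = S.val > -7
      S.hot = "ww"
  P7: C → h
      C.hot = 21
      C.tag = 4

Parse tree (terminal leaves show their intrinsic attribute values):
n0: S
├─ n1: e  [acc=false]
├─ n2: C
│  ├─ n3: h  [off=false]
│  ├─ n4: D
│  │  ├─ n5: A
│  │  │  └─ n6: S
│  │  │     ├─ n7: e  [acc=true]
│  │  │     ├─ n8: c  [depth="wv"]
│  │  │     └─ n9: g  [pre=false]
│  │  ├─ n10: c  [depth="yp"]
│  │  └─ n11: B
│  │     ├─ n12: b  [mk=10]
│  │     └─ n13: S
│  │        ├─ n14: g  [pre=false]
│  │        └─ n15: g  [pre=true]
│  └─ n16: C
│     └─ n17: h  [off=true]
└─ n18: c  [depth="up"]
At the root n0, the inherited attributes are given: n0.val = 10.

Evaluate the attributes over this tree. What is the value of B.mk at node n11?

"n"

1. n0.val = 10  [given at root]
2. n1.acc = false  [terminal]
3. n3.off = false  [terminal]
4. n4.fin = 5  [5]
5. n4.pre = 12  [12]
6. n5.tag = 0  [D.fin * 2 - 10]
7. n6.val = 24  [A.tag * -2 + 24]
8. n7.acc = true  [terminal]
9. n8.depth = "wv"  [terminal]
10. n9.pre = false  [terminal]
11. n6.mk = true  [g.pre or e.acc]
12. n6.hot = "r"  [if g.pre then c.depth else "r"]
13. n5.off = 7  [7]
14. n10.depth = "yp"  [terminal]
15. n11.off = false  [D.pre > 12]
16. n11.hot = -3  [D.fin * 3 - 18]
17. n12.mk = 10  [terminal]
18. n13.val = -7  [b.mk * 2 - 27]
19. n14.pre = false  [terminal]
20. n15.pre = true  [terminal]
21. n13.mk = false  [S.val > -7]
22. n13.hot = "ww"  ["ww"]
23. n11.mk = "n"  [if S.mk then S.hot else "n"]
24. n4.depth = 3  [A.off - 4]
25. n17.off = true  [terminal]
26. n16.hot = 21  [21]
27. n16.tag = 4  [4]
28. n2.hot = -5  [C₁.tag - 9]
29. n2.tag = 17  [C₁.tag + 13]
30. n18.depth = "up"  [terminal]
31. n0.mk = true  [S.val > 9]
32. n0.hot = "upr"  [c.depth ++ "r"]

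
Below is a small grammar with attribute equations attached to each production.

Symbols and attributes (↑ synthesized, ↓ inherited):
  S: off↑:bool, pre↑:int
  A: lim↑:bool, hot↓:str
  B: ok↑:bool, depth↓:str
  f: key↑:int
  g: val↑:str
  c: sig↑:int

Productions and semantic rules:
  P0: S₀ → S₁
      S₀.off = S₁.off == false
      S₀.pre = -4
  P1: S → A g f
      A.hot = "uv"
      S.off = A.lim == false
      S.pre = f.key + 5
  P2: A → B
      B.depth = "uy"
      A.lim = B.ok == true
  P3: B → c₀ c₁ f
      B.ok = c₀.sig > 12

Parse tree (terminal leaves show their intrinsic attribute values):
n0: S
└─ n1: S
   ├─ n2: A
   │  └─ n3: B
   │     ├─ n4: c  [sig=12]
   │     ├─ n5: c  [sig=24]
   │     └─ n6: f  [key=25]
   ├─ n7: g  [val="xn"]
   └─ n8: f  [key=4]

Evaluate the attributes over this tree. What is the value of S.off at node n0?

false

1. n2.hot = "uv"  ["uv"]
2. n3.depth = "uy"  ["uy"]
3. n4.sig = 12  [terminal]
4. n5.sig = 24  [terminal]
5. n6.key = 25  [terminal]
6. n3.ok = false  [c₀.sig > 12]
7. n2.lim = false  [B.ok == true]
8. n7.val = "xn"  [terminal]
9. n8.key = 4  [terminal]
10. n1.off = true  [A.lim == false]
11. n1.pre = 9  [f.key + 5]
12. n0.off = false  [S₁.off == false]
13. n0.pre = -4  [-4]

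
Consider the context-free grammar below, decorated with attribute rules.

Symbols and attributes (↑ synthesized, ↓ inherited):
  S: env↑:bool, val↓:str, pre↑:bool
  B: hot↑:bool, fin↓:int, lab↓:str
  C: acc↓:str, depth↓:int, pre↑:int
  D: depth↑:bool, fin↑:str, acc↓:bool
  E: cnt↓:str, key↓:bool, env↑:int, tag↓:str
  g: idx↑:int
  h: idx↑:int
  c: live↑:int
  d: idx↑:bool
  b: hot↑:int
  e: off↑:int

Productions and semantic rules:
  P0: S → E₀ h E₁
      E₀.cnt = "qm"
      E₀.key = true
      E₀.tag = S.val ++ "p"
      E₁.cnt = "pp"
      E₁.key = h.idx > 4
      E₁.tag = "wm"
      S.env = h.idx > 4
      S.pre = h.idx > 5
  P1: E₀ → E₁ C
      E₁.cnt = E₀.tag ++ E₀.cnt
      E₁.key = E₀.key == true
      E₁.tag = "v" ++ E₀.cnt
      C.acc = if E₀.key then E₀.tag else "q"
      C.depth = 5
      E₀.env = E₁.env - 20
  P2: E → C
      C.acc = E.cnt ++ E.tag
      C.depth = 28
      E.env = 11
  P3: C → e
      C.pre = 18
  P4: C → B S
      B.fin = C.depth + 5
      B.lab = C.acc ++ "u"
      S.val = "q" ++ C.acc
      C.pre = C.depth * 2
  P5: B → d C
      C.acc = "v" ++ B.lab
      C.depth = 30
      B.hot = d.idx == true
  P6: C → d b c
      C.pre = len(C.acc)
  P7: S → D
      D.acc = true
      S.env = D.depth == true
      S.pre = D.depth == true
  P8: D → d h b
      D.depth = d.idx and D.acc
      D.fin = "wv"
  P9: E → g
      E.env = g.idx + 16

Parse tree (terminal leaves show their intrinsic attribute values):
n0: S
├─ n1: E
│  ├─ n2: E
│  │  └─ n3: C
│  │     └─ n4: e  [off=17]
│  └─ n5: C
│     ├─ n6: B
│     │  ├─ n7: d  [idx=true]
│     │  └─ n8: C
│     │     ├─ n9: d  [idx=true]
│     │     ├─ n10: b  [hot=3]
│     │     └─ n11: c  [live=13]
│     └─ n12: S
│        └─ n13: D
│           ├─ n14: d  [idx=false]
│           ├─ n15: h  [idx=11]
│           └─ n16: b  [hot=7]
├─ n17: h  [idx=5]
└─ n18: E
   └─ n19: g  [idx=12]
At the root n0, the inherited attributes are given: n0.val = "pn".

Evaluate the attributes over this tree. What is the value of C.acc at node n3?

1. n0.val = "pn"  [given at root]
2. n1.cnt = "qm"  ["qm"]
3. n1.key = true  [true]
4. n1.tag = "pnp"  [S.val ++ "p"]
5. n2.cnt = "pnpqm"  [E₀.tag ++ E₀.cnt]
6. n2.key = true  [E₀.key == true]
7. n2.tag = "vqm"  ["v" ++ E₀.cnt]
8. n3.acc = "pnpqmvqm"  [E.cnt ++ E.tag]
9. n3.depth = 28  [28]
10. n4.off = 17  [terminal]
11. n3.pre = 18  [18]
12. n2.env = 11  [11]
13. n5.acc = "pnp"  [if E₀.key then E₀.tag else "q"]
14. n5.depth = 5  [5]
15. n6.fin = 10  [C.depth + 5]
16. n6.lab = "pnpu"  [C.acc ++ "u"]
17. n7.idx = true  [terminal]
18. n8.acc = "vpnpu"  ["v" ++ B.lab]
19. n8.depth = 30  [30]
20. n9.idx = true  [terminal]
21. n10.hot = 3  [terminal]
22. n11.live = 13  [terminal]
23. n8.pre = 5  [len(C.acc)]
24. n6.hot = true  [d.idx == true]
25. n12.val = "qpnp"  ["q" ++ C.acc]
26. n13.acc = true  [true]
27. n14.idx = false  [terminal]
28. n15.idx = 11  [terminal]
29. n16.hot = 7  [terminal]
30. n13.depth = false  [d.idx and D.acc]
31. n13.fin = "wv"  ["wv"]
32. n12.env = false  [D.depth == true]
33. n12.pre = false  [D.depth == true]
34. n5.pre = 10  [C.depth * 2]
35. n1.env = -9  [E₁.env - 20]
36. n17.idx = 5  [terminal]
37. n18.cnt = "pp"  ["pp"]
38. n18.key = true  [h.idx > 4]
39. n18.tag = "wm"  ["wm"]
40. n19.idx = 12  [terminal]
41. n18.env = 28  [g.idx + 16]
42. n0.env = true  [h.idx > 4]
43. n0.pre = false  [h.idx > 5]

"pnpqmvqm"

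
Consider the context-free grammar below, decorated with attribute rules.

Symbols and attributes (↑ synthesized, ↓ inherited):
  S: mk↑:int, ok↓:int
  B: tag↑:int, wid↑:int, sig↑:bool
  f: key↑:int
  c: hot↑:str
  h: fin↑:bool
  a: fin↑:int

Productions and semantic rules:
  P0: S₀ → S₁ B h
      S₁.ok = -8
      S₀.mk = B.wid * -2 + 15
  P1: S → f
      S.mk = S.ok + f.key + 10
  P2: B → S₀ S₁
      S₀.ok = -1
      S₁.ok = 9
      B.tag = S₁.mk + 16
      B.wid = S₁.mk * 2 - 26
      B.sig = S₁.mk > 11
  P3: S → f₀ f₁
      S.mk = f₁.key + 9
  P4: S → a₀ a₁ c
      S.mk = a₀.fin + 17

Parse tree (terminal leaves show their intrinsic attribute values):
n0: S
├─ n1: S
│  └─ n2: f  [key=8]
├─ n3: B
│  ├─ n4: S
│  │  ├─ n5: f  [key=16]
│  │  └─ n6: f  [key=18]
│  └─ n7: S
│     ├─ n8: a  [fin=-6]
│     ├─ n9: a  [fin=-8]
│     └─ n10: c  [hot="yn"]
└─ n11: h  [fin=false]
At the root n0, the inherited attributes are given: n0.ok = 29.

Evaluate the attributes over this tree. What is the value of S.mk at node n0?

23

1. n0.ok = 29  [given at root]
2. n1.ok = -8  [-8]
3. n2.key = 8  [terminal]
4. n1.mk = 10  [S.ok + f.key + 10]
5. n4.ok = -1  [-1]
6. n5.key = 16  [terminal]
7. n6.key = 18  [terminal]
8. n4.mk = 27  [f₁.key + 9]
9. n7.ok = 9  [9]
10. n8.fin = -6  [terminal]
11. n9.fin = -8  [terminal]
12. n10.hot = "yn"  [terminal]
13. n7.mk = 11  [a₀.fin + 17]
14. n3.tag = 27  [S₁.mk + 16]
15. n3.wid = -4  [S₁.mk * 2 - 26]
16. n3.sig = false  [S₁.mk > 11]
17. n11.fin = false  [terminal]
18. n0.mk = 23  [B.wid * -2 + 15]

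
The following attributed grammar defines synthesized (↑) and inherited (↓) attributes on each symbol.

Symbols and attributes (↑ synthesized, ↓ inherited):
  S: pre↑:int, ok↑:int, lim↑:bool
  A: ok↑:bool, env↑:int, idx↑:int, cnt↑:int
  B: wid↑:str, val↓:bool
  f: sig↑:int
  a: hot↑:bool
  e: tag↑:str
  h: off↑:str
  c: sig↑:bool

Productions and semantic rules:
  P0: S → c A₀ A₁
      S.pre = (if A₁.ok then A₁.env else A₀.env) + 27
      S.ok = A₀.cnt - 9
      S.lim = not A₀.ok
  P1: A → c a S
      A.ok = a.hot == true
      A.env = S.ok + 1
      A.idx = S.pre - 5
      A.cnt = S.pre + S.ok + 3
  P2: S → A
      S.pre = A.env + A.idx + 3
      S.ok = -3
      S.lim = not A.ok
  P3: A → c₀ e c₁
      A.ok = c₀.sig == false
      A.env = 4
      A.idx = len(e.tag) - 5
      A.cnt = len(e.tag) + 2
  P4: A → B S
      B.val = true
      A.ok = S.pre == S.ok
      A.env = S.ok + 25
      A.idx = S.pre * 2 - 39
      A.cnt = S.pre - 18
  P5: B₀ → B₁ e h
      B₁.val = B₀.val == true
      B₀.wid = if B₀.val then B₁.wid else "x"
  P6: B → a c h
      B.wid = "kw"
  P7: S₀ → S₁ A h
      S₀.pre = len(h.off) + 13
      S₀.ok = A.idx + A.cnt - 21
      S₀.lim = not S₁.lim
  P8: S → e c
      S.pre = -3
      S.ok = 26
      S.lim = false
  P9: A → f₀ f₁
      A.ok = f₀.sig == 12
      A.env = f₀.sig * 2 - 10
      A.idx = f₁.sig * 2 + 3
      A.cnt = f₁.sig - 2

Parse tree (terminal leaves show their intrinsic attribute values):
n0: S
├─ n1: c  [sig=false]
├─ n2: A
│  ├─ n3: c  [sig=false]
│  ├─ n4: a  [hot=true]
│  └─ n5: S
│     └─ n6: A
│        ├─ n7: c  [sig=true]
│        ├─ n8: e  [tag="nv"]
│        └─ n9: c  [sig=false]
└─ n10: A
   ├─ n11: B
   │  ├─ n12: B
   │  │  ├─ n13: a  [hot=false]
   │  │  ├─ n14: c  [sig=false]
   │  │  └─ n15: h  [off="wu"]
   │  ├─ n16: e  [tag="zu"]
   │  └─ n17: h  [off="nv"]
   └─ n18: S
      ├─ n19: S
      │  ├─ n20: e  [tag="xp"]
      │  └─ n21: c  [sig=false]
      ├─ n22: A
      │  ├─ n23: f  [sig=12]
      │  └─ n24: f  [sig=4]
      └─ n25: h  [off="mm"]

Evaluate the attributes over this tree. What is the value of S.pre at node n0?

25

1. n1.sig = false  [terminal]
2. n3.sig = false  [terminal]
3. n4.hot = true  [terminal]
4. n7.sig = true  [terminal]
5. n8.tag = "nv"  [terminal]
6. n9.sig = false  [terminal]
7. n6.ok = false  [c₀.sig == false]
8. n6.env = 4  [4]
9. n6.idx = -3  [len(e.tag) - 5]
10. n6.cnt = 4  [len(e.tag) + 2]
11. n5.pre = 4  [A.env + A.idx + 3]
12. n5.ok = -3  [-3]
13. n5.lim = true  [not A.ok]
14. n2.ok = true  [a.hot == true]
15. n2.env = -2  [S.ok + 1]
16. n2.idx = -1  [S.pre - 5]
17. n2.cnt = 4  [S.pre + S.ok + 3]
18. n11.val = true  [true]
19. n12.val = true  [B₀.val == true]
20. n13.hot = false  [terminal]
21. n14.sig = false  [terminal]
22. n15.off = "wu"  [terminal]
23. n12.wid = "kw"  ["kw"]
24. n16.tag = "zu"  [terminal]
25. n17.off = "nv"  [terminal]
26. n11.wid = "kw"  [if B₀.val then B₁.wid else "x"]
27. n20.tag = "xp"  [terminal]
28. n21.sig = false  [terminal]
29. n19.pre = -3  [-3]
30. n19.ok = 26  [26]
31. n19.lim = false  [false]
32. n23.sig = 12  [terminal]
33. n24.sig = 4  [terminal]
34. n22.ok = true  [f₀.sig == 12]
35. n22.env = 14  [f₀.sig * 2 - 10]
36. n22.idx = 11  [f₁.sig * 2 + 3]
37. n22.cnt = 2  [f₁.sig - 2]
38. n25.off = "mm"  [terminal]
39. n18.pre = 15  [len(h.off) + 13]
40. n18.ok = -8  [A.idx + A.cnt - 21]
41. n18.lim = true  [not S₁.lim]
42. n10.ok = false  [S.pre == S.ok]
43. n10.env = 17  [S.ok + 25]
44. n10.idx = -9  [S.pre * 2 - 39]
45. n10.cnt = -3  [S.pre - 18]
46. n0.pre = 25  [(if A₁.ok then A₁.env else A₀.env) + 27]
47. n0.ok = -5  [A₀.cnt - 9]
48. n0.lim = false  [not A₀.ok]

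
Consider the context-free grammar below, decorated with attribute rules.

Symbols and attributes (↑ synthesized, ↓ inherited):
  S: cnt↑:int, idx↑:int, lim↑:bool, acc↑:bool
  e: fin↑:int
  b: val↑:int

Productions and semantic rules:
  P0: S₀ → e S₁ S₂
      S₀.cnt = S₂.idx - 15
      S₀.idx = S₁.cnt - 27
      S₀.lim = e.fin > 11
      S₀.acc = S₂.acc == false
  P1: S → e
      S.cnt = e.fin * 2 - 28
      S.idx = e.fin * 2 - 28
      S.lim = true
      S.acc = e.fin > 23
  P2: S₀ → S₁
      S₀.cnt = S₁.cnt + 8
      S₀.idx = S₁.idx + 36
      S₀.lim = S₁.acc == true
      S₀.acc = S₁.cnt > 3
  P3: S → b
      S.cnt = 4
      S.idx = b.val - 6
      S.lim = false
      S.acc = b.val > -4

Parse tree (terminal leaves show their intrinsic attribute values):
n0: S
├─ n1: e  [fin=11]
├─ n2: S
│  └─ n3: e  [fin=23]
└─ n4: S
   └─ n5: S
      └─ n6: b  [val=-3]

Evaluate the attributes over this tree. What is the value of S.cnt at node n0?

1. n1.fin = 11  [terminal]
2. n3.fin = 23  [terminal]
3. n2.cnt = 18  [e.fin * 2 - 28]
4. n2.idx = 18  [e.fin * 2 - 28]
5. n2.lim = true  [true]
6. n2.acc = false  [e.fin > 23]
7. n6.val = -3  [terminal]
8. n5.cnt = 4  [4]
9. n5.idx = -9  [b.val - 6]
10. n5.lim = false  [false]
11. n5.acc = true  [b.val > -4]
12. n4.cnt = 12  [S₁.cnt + 8]
13. n4.idx = 27  [S₁.idx + 36]
14. n4.lim = true  [S₁.acc == true]
15. n4.acc = true  [S₁.cnt > 3]
16. n0.cnt = 12  [S₂.idx - 15]
17. n0.idx = -9  [S₁.cnt - 27]
18. n0.lim = false  [e.fin > 11]
19. n0.acc = false  [S₂.acc == false]

12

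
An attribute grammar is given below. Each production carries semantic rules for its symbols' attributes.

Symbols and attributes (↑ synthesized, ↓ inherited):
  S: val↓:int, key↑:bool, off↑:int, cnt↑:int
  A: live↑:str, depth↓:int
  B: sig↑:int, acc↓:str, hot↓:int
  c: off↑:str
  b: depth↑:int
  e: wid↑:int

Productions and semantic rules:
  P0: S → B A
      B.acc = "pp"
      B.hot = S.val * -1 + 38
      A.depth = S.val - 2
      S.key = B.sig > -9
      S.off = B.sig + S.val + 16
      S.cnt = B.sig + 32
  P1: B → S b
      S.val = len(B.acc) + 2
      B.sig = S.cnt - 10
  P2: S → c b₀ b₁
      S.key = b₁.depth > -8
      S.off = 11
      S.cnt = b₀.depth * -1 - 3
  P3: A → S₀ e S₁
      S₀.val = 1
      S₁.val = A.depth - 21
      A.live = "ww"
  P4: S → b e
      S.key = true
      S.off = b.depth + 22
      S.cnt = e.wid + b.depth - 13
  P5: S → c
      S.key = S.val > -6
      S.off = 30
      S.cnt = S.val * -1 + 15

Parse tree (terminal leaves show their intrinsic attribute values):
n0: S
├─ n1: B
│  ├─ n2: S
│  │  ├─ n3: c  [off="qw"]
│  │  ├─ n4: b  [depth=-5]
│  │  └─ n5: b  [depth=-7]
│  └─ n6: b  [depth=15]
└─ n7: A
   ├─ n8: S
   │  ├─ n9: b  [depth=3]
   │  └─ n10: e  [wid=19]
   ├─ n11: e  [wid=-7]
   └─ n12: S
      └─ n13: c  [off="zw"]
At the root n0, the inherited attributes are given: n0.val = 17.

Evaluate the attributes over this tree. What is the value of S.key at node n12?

false

1. n0.val = 17  [given at root]
2. n1.acc = "pp"  ["pp"]
3. n1.hot = 21  [S.val * -1 + 38]
4. n2.val = 4  [len(B.acc) + 2]
5. n3.off = "qw"  [terminal]
6. n4.depth = -5  [terminal]
7. n5.depth = -7  [terminal]
8. n2.key = true  [b₁.depth > -8]
9. n2.off = 11  [11]
10. n2.cnt = 2  [b₀.depth * -1 - 3]
11. n6.depth = 15  [terminal]
12. n1.sig = -8  [S.cnt - 10]
13. n7.depth = 15  [S.val - 2]
14. n8.val = 1  [1]
15. n9.depth = 3  [terminal]
16. n10.wid = 19  [terminal]
17. n8.key = true  [true]
18. n8.off = 25  [b.depth + 22]
19. n8.cnt = 9  [e.wid + b.depth - 13]
20. n11.wid = -7  [terminal]
21. n12.val = -6  [A.depth - 21]
22. n13.off = "zw"  [terminal]
23. n12.key = false  [S.val > -6]
24. n12.off = 30  [30]
25. n12.cnt = 21  [S.val * -1 + 15]
26. n7.live = "ww"  ["ww"]
27. n0.key = true  [B.sig > -9]
28. n0.off = 25  [B.sig + S.val + 16]
29. n0.cnt = 24  [B.sig + 32]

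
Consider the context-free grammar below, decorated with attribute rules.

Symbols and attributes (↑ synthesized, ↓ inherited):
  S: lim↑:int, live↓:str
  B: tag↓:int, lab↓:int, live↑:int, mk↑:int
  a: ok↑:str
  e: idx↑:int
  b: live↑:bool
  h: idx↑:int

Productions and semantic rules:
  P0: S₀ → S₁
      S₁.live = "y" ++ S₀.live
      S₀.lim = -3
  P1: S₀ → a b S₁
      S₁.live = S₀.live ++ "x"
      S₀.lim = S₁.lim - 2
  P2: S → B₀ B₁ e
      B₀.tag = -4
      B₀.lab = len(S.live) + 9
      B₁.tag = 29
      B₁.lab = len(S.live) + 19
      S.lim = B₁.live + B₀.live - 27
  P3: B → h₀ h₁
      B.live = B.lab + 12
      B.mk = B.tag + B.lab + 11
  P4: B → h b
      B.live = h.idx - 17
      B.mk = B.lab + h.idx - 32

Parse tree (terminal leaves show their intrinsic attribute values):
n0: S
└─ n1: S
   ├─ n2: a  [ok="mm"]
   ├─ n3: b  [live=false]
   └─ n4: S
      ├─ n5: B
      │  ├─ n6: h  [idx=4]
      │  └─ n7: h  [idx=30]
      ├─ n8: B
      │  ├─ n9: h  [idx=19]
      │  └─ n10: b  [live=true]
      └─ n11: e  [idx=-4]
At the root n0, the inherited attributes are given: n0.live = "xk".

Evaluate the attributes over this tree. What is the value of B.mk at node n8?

10

1. n0.live = "xk"  [given at root]
2. n1.live = "yxk"  ["y" ++ S₀.live]
3. n2.ok = "mm"  [terminal]
4. n3.live = false  [terminal]
5. n4.live = "yxkx"  [S₀.live ++ "x"]
6. n5.tag = -4  [-4]
7. n5.lab = 13  [len(S.live) + 9]
8. n6.idx = 4  [terminal]
9. n7.idx = 30  [terminal]
10. n5.live = 25  [B.lab + 12]
11. n5.mk = 20  [B.tag + B.lab + 11]
12. n8.tag = 29  [29]
13. n8.lab = 23  [len(S.live) + 19]
14. n9.idx = 19  [terminal]
15. n10.live = true  [terminal]
16. n8.live = 2  [h.idx - 17]
17. n8.mk = 10  [B.lab + h.idx - 32]
18. n11.idx = -4  [terminal]
19. n4.lim = 0  [B₁.live + B₀.live - 27]
20. n1.lim = -2  [S₁.lim - 2]
21. n0.lim = -3  [-3]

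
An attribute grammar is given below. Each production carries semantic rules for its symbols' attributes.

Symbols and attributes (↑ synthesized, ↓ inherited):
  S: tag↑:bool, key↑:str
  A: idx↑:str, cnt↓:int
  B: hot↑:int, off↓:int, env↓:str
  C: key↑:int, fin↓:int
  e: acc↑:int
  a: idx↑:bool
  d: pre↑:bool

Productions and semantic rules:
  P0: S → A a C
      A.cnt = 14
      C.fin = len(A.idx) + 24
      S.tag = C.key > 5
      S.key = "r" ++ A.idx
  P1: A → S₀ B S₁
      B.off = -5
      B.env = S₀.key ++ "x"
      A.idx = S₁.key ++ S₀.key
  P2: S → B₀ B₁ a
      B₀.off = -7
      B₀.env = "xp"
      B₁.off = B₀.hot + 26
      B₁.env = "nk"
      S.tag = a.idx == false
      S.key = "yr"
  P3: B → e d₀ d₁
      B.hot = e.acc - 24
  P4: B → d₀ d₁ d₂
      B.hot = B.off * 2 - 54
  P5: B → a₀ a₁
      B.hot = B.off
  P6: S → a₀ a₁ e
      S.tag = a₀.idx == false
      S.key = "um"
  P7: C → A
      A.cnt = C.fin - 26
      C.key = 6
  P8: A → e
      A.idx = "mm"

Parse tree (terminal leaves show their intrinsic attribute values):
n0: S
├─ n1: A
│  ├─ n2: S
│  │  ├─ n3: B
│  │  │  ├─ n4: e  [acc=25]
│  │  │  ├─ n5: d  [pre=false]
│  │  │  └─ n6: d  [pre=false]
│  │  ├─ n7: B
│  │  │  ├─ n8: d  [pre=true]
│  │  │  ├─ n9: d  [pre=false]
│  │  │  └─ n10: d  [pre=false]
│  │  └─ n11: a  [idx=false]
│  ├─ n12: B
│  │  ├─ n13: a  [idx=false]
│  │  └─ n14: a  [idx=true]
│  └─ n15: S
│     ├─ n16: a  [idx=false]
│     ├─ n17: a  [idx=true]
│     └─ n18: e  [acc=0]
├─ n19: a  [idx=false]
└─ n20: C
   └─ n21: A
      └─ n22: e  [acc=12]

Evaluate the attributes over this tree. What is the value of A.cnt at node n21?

1. n1.cnt = 14  [14]
2. n3.off = -7  [-7]
3. n3.env = "xp"  ["xp"]
4. n4.acc = 25  [terminal]
5. n5.pre = false  [terminal]
6. n6.pre = false  [terminal]
7. n3.hot = 1  [e.acc - 24]
8. n7.off = 27  [B₀.hot + 26]
9. n7.env = "nk"  ["nk"]
10. n8.pre = true  [terminal]
11. n9.pre = false  [terminal]
12. n10.pre = false  [terminal]
13. n7.hot = 0  [B.off * 2 - 54]
14. n11.idx = false  [terminal]
15. n2.tag = true  [a.idx == false]
16. n2.key = "yr"  ["yr"]
17. n12.off = -5  [-5]
18. n12.env = "yrx"  [S₀.key ++ "x"]
19. n13.idx = false  [terminal]
20. n14.idx = true  [terminal]
21. n12.hot = -5  [B.off]
22. n16.idx = false  [terminal]
23. n17.idx = true  [terminal]
24. n18.acc = 0  [terminal]
25. n15.tag = true  [a₀.idx == false]
26. n15.key = "um"  ["um"]
27. n1.idx = "umyr"  [S₁.key ++ S₀.key]
28. n19.idx = false  [terminal]
29. n20.fin = 28  [len(A.idx) + 24]
30. n21.cnt = 2  [C.fin - 26]
31. n22.acc = 12  [terminal]
32. n21.idx = "mm"  ["mm"]
33. n20.key = 6  [6]
34. n0.tag = true  [C.key > 5]
35. n0.key = "rumyr"  ["r" ++ A.idx]

2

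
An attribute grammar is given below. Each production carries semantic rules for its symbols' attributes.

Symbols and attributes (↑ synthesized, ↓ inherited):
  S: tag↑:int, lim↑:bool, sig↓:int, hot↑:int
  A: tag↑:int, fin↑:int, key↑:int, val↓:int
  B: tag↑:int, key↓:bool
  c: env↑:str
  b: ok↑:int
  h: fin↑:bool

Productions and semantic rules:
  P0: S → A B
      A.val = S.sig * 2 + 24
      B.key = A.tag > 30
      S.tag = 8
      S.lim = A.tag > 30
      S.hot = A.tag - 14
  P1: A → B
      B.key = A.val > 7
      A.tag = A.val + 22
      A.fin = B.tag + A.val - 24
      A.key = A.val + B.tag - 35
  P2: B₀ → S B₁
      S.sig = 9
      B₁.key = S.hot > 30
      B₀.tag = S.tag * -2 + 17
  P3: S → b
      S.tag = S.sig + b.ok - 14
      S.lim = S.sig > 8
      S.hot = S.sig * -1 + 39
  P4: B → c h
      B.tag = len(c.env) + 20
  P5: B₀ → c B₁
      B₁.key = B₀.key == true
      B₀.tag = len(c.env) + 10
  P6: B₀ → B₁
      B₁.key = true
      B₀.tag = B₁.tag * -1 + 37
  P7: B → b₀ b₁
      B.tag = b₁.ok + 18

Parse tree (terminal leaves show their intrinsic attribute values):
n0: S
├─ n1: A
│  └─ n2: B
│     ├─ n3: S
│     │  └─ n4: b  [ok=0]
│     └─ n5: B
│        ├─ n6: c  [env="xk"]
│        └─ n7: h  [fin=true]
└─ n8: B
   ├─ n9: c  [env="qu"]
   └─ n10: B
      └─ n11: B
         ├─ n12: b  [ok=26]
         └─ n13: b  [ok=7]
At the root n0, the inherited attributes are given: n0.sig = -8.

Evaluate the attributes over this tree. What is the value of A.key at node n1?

0

1. n0.sig = -8  [given at root]
2. n1.val = 8  [S.sig * 2 + 24]
3. n2.key = true  [A.val > 7]
4. n3.sig = 9  [9]
5. n4.ok = 0  [terminal]
6. n3.tag = -5  [S.sig + b.ok - 14]
7. n3.lim = true  [S.sig > 8]
8. n3.hot = 30  [S.sig * -1 + 39]
9. n5.key = false  [S.hot > 30]
10. n6.env = "xk"  [terminal]
11. n7.fin = true  [terminal]
12. n5.tag = 22  [len(c.env) + 20]
13. n2.tag = 27  [S.tag * -2 + 17]
14. n1.tag = 30  [A.val + 22]
15. n1.fin = 11  [B.tag + A.val - 24]
16. n1.key = 0  [A.val + B.tag - 35]
17. n8.key = false  [A.tag > 30]
18. n9.env = "qu"  [terminal]
19. n10.key = false  [B₀.key == true]
20. n11.key = true  [true]
21. n12.ok = 26  [terminal]
22. n13.ok = 7  [terminal]
23. n11.tag = 25  [b₁.ok + 18]
24. n10.tag = 12  [B₁.tag * -1 + 37]
25. n8.tag = 12  [len(c.env) + 10]
26. n0.tag = 8  [8]
27. n0.lim = false  [A.tag > 30]
28. n0.hot = 16  [A.tag - 14]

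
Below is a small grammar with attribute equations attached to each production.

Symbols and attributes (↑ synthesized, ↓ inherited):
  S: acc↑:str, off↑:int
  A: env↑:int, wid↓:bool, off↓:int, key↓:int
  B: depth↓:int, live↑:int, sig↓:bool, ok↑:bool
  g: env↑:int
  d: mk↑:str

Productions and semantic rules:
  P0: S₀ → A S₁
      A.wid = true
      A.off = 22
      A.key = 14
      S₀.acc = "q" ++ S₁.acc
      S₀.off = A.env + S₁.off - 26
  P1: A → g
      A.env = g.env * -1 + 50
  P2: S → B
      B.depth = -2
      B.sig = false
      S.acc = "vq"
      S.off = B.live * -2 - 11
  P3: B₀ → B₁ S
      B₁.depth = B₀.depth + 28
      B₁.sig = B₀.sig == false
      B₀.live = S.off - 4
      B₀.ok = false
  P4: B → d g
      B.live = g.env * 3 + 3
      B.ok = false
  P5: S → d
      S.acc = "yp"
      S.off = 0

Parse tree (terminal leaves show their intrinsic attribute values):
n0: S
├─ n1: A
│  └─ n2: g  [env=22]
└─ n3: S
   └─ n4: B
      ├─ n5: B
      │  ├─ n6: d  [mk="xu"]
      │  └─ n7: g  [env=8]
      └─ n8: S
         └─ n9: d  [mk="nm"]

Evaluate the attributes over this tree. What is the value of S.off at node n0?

-1

1. n1.wid = true  [true]
2. n1.off = 22  [22]
3. n1.key = 14  [14]
4. n2.env = 22  [terminal]
5. n1.env = 28  [g.env * -1 + 50]
6. n4.depth = -2  [-2]
7. n4.sig = false  [false]
8. n5.depth = 26  [B₀.depth + 28]
9. n5.sig = true  [B₀.sig == false]
10. n6.mk = "xu"  [terminal]
11. n7.env = 8  [terminal]
12. n5.live = 27  [g.env * 3 + 3]
13. n5.ok = false  [false]
14. n9.mk = "nm"  [terminal]
15. n8.acc = "yp"  ["yp"]
16. n8.off = 0  [0]
17. n4.live = -4  [S.off - 4]
18. n4.ok = false  [false]
19. n3.acc = "vq"  ["vq"]
20. n3.off = -3  [B.live * -2 - 11]
21. n0.acc = "qvq"  ["q" ++ S₁.acc]
22. n0.off = -1  [A.env + S₁.off - 26]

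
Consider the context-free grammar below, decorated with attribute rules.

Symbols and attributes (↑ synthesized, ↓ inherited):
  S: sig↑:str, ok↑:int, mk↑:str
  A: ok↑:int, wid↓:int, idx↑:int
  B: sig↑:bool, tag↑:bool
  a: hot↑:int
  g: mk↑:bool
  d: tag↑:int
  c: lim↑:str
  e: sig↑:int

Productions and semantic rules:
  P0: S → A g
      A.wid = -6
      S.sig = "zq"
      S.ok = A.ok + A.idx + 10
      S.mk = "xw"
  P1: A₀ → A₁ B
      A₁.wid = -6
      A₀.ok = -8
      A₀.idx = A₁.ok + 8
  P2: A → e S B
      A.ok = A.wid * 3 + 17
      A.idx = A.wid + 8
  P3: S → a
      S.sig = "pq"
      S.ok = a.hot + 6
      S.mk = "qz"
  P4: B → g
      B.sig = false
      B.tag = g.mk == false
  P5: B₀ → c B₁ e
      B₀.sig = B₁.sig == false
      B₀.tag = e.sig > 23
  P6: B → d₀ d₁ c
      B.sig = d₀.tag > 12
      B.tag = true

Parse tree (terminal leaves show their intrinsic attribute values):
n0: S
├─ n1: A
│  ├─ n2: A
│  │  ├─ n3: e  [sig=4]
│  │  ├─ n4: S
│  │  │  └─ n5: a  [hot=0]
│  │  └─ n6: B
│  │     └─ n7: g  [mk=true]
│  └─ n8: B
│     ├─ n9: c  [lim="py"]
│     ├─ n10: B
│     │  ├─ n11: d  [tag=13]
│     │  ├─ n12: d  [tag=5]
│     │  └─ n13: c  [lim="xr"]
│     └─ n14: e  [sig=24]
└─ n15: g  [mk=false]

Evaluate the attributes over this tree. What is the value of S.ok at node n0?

1. n1.wid = -6  [-6]
2. n2.wid = -6  [-6]
3. n3.sig = 4  [terminal]
4. n5.hot = 0  [terminal]
5. n4.sig = "pq"  ["pq"]
6. n4.ok = 6  [a.hot + 6]
7. n4.mk = "qz"  ["qz"]
8. n7.mk = true  [terminal]
9. n6.sig = false  [false]
10. n6.tag = false  [g.mk == false]
11. n2.ok = -1  [A.wid * 3 + 17]
12. n2.idx = 2  [A.wid + 8]
13. n9.lim = "py"  [terminal]
14. n11.tag = 13  [terminal]
15. n12.tag = 5  [terminal]
16. n13.lim = "xr"  [terminal]
17. n10.sig = true  [d₀.tag > 12]
18. n10.tag = true  [true]
19. n14.sig = 24  [terminal]
20. n8.sig = false  [B₁.sig == false]
21. n8.tag = true  [e.sig > 23]
22. n1.ok = -8  [-8]
23. n1.idx = 7  [A₁.ok + 8]
24. n15.mk = false  [terminal]
25. n0.sig = "zq"  ["zq"]
26. n0.ok = 9  [A.ok + A.idx + 10]
27. n0.mk = "xw"  ["xw"]

9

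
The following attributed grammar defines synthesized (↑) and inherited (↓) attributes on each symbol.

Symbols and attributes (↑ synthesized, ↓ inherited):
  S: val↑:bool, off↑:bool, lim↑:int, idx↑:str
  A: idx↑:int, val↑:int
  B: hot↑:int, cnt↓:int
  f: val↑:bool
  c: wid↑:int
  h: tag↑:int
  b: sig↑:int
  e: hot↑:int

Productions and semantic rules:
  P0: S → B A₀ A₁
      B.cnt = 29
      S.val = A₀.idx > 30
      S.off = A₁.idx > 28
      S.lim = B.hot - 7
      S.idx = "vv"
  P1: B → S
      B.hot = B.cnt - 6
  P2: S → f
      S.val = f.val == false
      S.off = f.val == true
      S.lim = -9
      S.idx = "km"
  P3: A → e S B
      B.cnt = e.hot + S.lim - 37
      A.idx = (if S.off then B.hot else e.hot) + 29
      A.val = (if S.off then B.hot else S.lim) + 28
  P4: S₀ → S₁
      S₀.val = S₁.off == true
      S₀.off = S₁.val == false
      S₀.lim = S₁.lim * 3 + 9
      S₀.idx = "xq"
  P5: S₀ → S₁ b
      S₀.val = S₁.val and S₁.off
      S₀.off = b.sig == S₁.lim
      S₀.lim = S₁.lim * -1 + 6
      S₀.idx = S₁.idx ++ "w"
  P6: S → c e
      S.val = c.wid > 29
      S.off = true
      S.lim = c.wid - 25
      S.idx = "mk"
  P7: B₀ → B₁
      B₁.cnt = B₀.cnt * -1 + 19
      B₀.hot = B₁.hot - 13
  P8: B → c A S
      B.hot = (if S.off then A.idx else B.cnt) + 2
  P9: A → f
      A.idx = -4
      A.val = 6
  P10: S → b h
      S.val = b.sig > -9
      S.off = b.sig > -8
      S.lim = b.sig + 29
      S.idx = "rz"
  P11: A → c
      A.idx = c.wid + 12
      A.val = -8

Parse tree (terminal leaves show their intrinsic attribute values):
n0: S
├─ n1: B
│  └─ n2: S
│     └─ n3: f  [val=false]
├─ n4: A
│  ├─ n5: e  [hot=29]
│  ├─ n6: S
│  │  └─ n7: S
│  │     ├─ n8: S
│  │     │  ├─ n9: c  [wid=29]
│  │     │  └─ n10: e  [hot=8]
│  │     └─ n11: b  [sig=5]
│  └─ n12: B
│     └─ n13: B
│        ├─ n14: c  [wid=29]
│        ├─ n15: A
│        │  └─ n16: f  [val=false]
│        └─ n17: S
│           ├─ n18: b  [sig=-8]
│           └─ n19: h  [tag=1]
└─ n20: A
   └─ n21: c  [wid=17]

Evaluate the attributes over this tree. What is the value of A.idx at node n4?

1. n1.cnt = 29  [29]
2. n3.val = false  [terminal]
3. n2.val = true  [f.val == false]
4. n2.off = false  [f.val == true]
5. n2.lim = -9  [-9]
6. n2.idx = "km"  ["km"]
7. n1.hot = 23  [B.cnt - 6]
8. n5.hot = 29  [terminal]
9. n9.wid = 29  [terminal]
10. n10.hot = 8  [terminal]
11. n8.val = false  [c.wid > 29]
12. n8.off = true  [true]
13. n8.lim = 4  [c.wid - 25]
14. n8.idx = "mk"  ["mk"]
15. n11.sig = 5  [terminal]
16. n7.val = false  [S₁.val and S₁.off]
17. n7.off = false  [b.sig == S₁.lim]
18. n7.lim = 2  [S₁.lim * -1 + 6]
19. n7.idx = "mkw"  [S₁.idx ++ "w"]
20. n6.val = false  [S₁.off == true]
21. n6.off = true  [S₁.val == false]
22. n6.lim = 15  [S₁.lim * 3 + 9]
23. n6.idx = "xq"  ["xq"]
24. n12.cnt = 7  [e.hot + S.lim - 37]
25. n13.cnt = 12  [B₀.cnt * -1 + 19]
26. n14.wid = 29  [terminal]
27. n16.val = false  [terminal]
28. n15.idx = -4  [-4]
29. n15.val = 6  [6]
30. n18.sig = -8  [terminal]
31. n19.tag = 1  [terminal]
32. n17.val = true  [b.sig > -9]
33. n17.off = false  [b.sig > -8]
34. n17.lim = 21  [b.sig + 29]
35. n17.idx = "rz"  ["rz"]
36. n13.hot = 14  [(if S.off then A.idx else B.cnt) + 2]
37. n12.hot = 1  [B₁.hot - 13]
38. n4.idx = 30  [(if S.off then B.hot else e.hot) + 29]
39. n4.val = 29  [(if S.off then B.hot else S.lim) + 28]
40. n21.wid = 17  [terminal]
41. n20.idx = 29  [c.wid + 12]
42. n20.val = -8  [-8]
43. n0.val = false  [A₀.idx > 30]
44. n0.off = true  [A₁.idx > 28]
45. n0.lim = 16  [B.hot - 7]
46. n0.idx = "vv"  ["vv"]

30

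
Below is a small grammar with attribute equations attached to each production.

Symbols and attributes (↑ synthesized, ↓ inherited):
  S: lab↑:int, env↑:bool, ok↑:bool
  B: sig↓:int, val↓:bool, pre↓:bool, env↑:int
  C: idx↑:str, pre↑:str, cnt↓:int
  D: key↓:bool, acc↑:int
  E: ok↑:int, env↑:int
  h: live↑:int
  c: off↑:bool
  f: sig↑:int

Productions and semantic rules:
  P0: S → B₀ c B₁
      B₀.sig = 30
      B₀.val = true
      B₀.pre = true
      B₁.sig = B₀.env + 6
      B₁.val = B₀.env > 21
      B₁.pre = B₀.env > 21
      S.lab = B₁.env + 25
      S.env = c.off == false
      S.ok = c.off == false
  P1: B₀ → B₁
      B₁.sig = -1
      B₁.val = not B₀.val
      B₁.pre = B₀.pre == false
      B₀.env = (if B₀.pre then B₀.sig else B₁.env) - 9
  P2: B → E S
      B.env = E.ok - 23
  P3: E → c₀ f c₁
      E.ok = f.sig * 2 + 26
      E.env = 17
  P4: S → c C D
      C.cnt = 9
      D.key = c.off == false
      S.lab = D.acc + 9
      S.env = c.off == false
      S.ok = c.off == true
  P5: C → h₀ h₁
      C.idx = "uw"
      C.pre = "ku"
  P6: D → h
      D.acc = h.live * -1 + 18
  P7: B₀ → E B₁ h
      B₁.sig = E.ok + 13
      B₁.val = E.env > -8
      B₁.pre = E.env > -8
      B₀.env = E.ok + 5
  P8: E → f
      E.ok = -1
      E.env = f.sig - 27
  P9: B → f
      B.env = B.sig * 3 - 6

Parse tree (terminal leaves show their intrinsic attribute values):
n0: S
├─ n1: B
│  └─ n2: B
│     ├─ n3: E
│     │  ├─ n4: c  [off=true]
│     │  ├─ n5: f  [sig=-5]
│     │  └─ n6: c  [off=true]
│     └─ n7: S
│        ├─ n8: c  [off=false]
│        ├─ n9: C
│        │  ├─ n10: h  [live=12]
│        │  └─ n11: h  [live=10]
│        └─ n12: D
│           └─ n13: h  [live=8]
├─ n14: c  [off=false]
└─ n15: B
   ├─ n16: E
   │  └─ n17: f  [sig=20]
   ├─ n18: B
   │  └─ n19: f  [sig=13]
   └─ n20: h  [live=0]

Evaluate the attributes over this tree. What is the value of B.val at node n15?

1. n1.sig = 30  [30]
2. n1.val = true  [true]
3. n1.pre = true  [true]
4. n2.sig = -1  [-1]
5. n2.val = false  [not B₀.val]
6. n2.pre = false  [B₀.pre == false]
7. n4.off = true  [terminal]
8. n5.sig = -5  [terminal]
9. n6.off = true  [terminal]
10. n3.ok = 16  [f.sig * 2 + 26]
11. n3.env = 17  [17]
12. n8.off = false  [terminal]
13. n9.cnt = 9  [9]
14. n10.live = 12  [terminal]
15. n11.live = 10  [terminal]
16. n9.idx = "uw"  ["uw"]
17. n9.pre = "ku"  ["ku"]
18. n12.key = true  [c.off == false]
19. n13.live = 8  [terminal]
20. n12.acc = 10  [h.live * -1 + 18]
21. n7.lab = 19  [D.acc + 9]
22. n7.env = true  [c.off == false]
23. n7.ok = false  [c.off == true]
24. n2.env = -7  [E.ok - 23]
25. n1.env = 21  [(if B₀.pre then B₀.sig else B₁.env) - 9]
26. n14.off = false  [terminal]
27. n15.sig = 27  [B₀.env + 6]
28. n15.val = false  [B₀.env > 21]
29. n15.pre = false  [B₀.env > 21]
30. n17.sig = 20  [terminal]
31. n16.ok = -1  [-1]
32. n16.env = -7  [f.sig - 27]
33. n18.sig = 12  [E.ok + 13]
34. n18.val = true  [E.env > -8]
35. n18.pre = true  [E.env > -8]
36. n19.sig = 13  [terminal]
37. n18.env = 30  [B.sig * 3 - 6]
38. n20.live = 0  [terminal]
39. n15.env = 4  [E.ok + 5]
40. n0.lab = 29  [B₁.env + 25]
41. n0.env = true  [c.off == false]
42. n0.ok = true  [c.off == false]

false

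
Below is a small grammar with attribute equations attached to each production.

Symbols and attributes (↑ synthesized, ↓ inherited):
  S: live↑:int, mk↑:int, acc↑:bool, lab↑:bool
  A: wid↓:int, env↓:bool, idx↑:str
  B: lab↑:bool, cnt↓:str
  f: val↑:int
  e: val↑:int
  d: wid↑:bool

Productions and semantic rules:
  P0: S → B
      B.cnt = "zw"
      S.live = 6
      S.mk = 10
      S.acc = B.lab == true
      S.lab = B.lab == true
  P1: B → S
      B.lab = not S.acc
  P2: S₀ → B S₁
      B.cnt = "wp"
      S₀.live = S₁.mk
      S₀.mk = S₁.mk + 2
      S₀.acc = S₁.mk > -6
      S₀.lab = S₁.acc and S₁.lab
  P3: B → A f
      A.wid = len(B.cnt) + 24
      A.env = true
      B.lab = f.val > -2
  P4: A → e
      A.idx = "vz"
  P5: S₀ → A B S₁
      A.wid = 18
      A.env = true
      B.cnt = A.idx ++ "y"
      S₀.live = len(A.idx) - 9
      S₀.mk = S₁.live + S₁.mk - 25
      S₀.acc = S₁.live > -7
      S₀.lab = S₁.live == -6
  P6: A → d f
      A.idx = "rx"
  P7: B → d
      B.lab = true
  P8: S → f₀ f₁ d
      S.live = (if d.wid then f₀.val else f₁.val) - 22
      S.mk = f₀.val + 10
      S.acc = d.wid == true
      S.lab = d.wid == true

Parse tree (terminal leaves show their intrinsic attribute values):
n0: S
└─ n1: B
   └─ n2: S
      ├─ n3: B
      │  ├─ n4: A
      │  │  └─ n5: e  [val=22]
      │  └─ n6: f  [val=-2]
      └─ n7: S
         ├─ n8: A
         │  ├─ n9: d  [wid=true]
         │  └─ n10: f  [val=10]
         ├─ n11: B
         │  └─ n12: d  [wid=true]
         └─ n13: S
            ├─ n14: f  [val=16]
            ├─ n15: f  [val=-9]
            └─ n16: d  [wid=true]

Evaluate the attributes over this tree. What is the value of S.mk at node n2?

-3

1. n1.cnt = "zw"  ["zw"]
2. n3.cnt = "wp"  ["wp"]
3. n4.wid = 26  [len(B.cnt) + 24]
4. n4.env = true  [true]
5. n5.val = 22  [terminal]
6. n4.idx = "vz"  ["vz"]
7. n6.val = -2  [terminal]
8. n3.lab = false  [f.val > -2]
9. n8.wid = 18  [18]
10. n8.env = true  [true]
11. n9.wid = true  [terminal]
12. n10.val = 10  [terminal]
13. n8.idx = "rx"  ["rx"]
14. n11.cnt = "rxy"  [A.idx ++ "y"]
15. n12.wid = true  [terminal]
16. n11.lab = true  [true]
17. n14.val = 16  [terminal]
18. n15.val = -9  [terminal]
19. n16.wid = true  [terminal]
20. n13.live = -6  [(if d.wid then f₀.val else f₁.val) - 22]
21. n13.mk = 26  [f₀.val + 10]
22. n13.acc = true  [d.wid == true]
23. n13.lab = true  [d.wid == true]
24. n7.live = -7  [len(A.idx) - 9]
25. n7.mk = -5  [S₁.live + S₁.mk - 25]
26. n7.acc = true  [S₁.live > -7]
27. n7.lab = true  [S₁.live == -6]
28. n2.live = -5  [S₁.mk]
29. n2.mk = -3  [S₁.mk + 2]
30. n2.acc = true  [S₁.mk > -6]
31. n2.lab = true  [S₁.acc and S₁.lab]
32. n1.lab = false  [not S.acc]
33. n0.live = 6  [6]
34. n0.mk = 10  [10]
35. n0.acc = false  [B.lab == true]
36. n0.lab = false  [B.lab == true]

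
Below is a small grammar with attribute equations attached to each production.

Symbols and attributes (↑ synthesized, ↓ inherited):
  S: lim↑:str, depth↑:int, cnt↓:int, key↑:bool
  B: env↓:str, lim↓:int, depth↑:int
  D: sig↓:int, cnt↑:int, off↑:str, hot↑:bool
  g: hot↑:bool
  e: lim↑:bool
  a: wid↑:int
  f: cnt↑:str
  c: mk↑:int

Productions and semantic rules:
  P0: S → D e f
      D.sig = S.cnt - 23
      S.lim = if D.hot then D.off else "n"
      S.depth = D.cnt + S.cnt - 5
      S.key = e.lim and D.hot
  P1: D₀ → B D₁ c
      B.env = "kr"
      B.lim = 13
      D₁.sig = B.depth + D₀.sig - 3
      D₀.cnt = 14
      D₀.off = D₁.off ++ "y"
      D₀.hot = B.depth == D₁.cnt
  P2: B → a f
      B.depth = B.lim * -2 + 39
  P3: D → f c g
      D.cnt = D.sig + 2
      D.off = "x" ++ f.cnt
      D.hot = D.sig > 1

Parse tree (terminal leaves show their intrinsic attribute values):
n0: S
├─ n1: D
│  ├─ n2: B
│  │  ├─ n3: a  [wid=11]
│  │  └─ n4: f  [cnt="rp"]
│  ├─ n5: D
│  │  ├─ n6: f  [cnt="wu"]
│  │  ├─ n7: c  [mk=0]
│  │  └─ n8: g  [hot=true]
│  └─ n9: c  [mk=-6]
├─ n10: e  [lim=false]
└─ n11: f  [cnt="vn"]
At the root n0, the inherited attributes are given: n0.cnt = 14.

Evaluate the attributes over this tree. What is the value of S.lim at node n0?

"n"

1. n0.cnt = 14  [given at root]
2. n1.sig = -9  [S.cnt - 23]
3. n2.env = "kr"  ["kr"]
4. n2.lim = 13  [13]
5. n3.wid = 11  [terminal]
6. n4.cnt = "rp"  [terminal]
7. n2.depth = 13  [B.lim * -2 + 39]
8. n5.sig = 1  [B.depth + D₀.sig - 3]
9. n6.cnt = "wu"  [terminal]
10. n7.mk = 0  [terminal]
11. n8.hot = true  [terminal]
12. n5.cnt = 3  [D.sig + 2]
13. n5.off = "xwu"  ["x" ++ f.cnt]
14. n5.hot = false  [D.sig > 1]
15. n9.mk = -6  [terminal]
16. n1.cnt = 14  [14]
17. n1.off = "xwuy"  [D₁.off ++ "y"]
18. n1.hot = false  [B.depth == D₁.cnt]
19. n10.lim = false  [terminal]
20. n11.cnt = "vn"  [terminal]
21. n0.lim = "n"  [if D.hot then D.off else "n"]
22. n0.depth = 23  [D.cnt + S.cnt - 5]
23. n0.key = false  [e.lim and D.hot]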